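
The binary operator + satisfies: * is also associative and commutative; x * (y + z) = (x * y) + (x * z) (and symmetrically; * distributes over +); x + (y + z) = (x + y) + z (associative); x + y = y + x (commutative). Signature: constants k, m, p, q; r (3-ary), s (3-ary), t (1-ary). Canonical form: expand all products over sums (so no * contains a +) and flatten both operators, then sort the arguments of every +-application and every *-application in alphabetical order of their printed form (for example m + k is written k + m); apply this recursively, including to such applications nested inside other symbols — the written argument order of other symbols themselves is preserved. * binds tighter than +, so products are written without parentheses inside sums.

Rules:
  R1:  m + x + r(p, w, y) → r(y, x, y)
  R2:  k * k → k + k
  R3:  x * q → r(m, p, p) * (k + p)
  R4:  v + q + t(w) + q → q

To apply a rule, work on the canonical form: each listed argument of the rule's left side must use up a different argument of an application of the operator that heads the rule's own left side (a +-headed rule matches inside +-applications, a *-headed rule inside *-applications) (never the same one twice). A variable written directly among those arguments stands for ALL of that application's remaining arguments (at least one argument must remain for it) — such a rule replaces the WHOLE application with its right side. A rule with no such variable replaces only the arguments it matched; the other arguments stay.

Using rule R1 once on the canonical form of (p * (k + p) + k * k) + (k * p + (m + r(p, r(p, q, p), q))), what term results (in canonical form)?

Answer: r(q, k * k + k * p + k * p + p * p, q)

Derivation:
Canonical form:  k * k + k * p + k * p + m + p * p + r(p, r(p, q, p), q)
R1 matches:  uses m, r(p, r(p, q, p), q);  w := r(p, q, p), x := k * k + k * p + k * p + p * p, y := q
Every leftover argument binds to the variable; the entire application is replaced.
New term:  r(q, k * k + k * p + k * p + p * p, q)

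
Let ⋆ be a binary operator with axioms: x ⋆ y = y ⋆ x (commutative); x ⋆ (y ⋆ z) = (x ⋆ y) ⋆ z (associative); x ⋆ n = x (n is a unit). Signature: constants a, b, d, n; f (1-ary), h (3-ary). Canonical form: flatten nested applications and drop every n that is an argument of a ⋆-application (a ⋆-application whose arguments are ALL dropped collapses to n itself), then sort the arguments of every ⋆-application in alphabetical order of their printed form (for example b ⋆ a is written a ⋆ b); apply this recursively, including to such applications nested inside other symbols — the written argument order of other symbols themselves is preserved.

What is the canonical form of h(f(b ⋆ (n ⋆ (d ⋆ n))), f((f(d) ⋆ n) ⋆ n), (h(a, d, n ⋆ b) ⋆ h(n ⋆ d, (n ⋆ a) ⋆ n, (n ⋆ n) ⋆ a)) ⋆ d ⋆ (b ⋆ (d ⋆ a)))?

Descend into:  (h(a, d, n ⋆ b) ⋆ h(n ⋆ d, (n ⋆ a) ⋆ n, (n ⋆ n) ⋆ a)) ⋆ d ⋆ (b ⋆ (d ⋆ a))
Flatten:  h(a, d, n ⋆ b) ⋆ h(n ⋆ d, (n ⋆ a) ⋆ n, (n ⋆ n) ⋆ a) ⋆ d ⋆ b ⋆ d ⋆ a
Simplify inside:  h(a, d, n ⋆ b)  →  h(a, d, b)
Canonicalize subterm:  h(n ⋆ d, (n ⋆ a) ⋆ n, (n ⋆ n) ⋆ a)  →  h(d, a, a)
Sort arguments:  a ⋆ b ⋆ d ⋆ d ⋆ h(a, d, b) ⋆ h(d, a, a)
Rebuild:  h(f(b ⋆ d), f(f(d)), a ⋆ b ⋆ d ⋆ d ⋆ h(a, d, b) ⋆ h(d, a, a))

Answer: h(f(b ⋆ d), f(f(d)), a ⋆ b ⋆ d ⋆ d ⋆ h(a, d, b) ⋆ h(d, a, a))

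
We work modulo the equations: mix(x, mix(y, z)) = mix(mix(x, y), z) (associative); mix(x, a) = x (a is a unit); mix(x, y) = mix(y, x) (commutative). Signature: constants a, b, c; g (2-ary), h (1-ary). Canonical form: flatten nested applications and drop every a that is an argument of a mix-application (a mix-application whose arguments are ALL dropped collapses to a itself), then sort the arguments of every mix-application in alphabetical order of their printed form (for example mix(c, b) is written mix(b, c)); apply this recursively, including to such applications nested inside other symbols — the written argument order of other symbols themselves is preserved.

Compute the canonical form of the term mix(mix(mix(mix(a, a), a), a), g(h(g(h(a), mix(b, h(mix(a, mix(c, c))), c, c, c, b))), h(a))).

Un-nest:  mix(a, a, a, a, g(h(g(h(a), mix(b, h(mix(a, mix(c, c))), c, c, c, b))), h(a)))
Inside:  g(h(g(h(a), mix(b, h(mix(a, mix(c, c))), c, c, c, b))), h(a))  →  g(h(g(h(a), mix(b, b, c, c, c, h(mix(c, c))))), h(a))
Units out:  drop a (×4)
Sort arguments:  g(h(g(h(a), mix(b, b, c, c, c, h(mix(c, c))))), h(a))

Answer: g(h(g(h(a), mix(b, b, c, c, c, h(mix(c, c))))), h(a))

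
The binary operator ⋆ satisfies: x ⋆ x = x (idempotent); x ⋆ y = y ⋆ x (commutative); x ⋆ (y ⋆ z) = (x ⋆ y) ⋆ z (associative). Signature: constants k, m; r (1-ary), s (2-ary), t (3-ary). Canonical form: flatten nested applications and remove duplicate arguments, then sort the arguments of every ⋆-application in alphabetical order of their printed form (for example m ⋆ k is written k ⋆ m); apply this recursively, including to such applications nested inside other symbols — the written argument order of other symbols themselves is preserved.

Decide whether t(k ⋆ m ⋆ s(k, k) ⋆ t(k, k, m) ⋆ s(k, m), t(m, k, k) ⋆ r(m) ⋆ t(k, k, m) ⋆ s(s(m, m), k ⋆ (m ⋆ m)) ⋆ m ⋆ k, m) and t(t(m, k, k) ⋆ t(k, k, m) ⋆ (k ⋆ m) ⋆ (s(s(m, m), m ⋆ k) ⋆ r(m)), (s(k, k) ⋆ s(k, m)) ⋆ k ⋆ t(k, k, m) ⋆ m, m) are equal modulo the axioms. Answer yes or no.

Left:  t(k ⋆ m ⋆ s(k, k) ⋆ t(k, k, m) ⋆ s(k, m), t(m, k, k) ⋆ r(m) ⋆ t(k, k, m) ⋆ s(s(m, m), k ⋆ (m ⋆ m)) ⋆ m ⋆ k, m)
  Work inside:  t(m, k, k) ⋆ r(m) ⋆ t(k, k, m) ⋆ s(s(m, m), k ⋆ (m ⋆ m)) ⋆ m ⋆ k
  Inside:  s(s(m, m), k ⋆ (m ⋆ m))  →  s(s(m, m), k ⋆ m)
  Sort arguments:  k ⋆ m ⋆ r(m) ⋆ s(s(m, m), k ⋆ m) ⋆ t(k, k, m) ⋆ t(m, k, k)
  Rebuild:  t(k ⋆ m ⋆ s(k, k) ⋆ s(k, m) ⋆ t(k, k, m), k ⋆ m ⋆ r(m) ⋆ s(s(m, m), k ⋆ m) ⋆ t(k, k, m) ⋆ t(m, k, k), m)
Right:  t(t(m, k, k) ⋆ t(k, k, m) ⋆ (k ⋆ m) ⋆ (s(s(m, m), m ⋆ k) ⋆ r(m)), (s(k, k) ⋆ s(k, m)) ⋆ k ⋆ t(k, k, m) ⋆ m, m)
  Work inside:  t(m, k, k) ⋆ t(k, k, m) ⋆ (k ⋆ m) ⋆ (s(s(m, m), m ⋆ k) ⋆ r(m))
  Un-nest:  t(m, k, k) ⋆ t(k, k, m) ⋆ k ⋆ m ⋆ s(s(m, m), m ⋆ k) ⋆ r(m)
  Simplify inside:  s(s(m, m), m ⋆ k)  →  s(s(m, m), k ⋆ m)
  Sort arguments:  k ⋆ m ⋆ r(m) ⋆ s(s(m, m), k ⋆ m) ⋆ t(k, k, m) ⋆ t(m, k, k)
  Reassemble:  t(k ⋆ m ⋆ r(m) ⋆ s(s(m, m), k ⋆ m) ⋆ t(k, k, m) ⋆ t(m, k, k), k ⋆ m ⋆ s(k, k) ⋆ s(k, m) ⋆ t(k, k, m), m)

Answer: no — t(k ⋆ m ⋆ s(k, k) ⋆ s(k, m) ⋆ t(k, k, m), k ⋆ m ⋆ r(m) ⋆ s(s(m, m), k ⋆ m) ⋆ t(k, k, m) ⋆ t(m, k, k), m) vs t(k ⋆ m ⋆ r(m) ⋆ s(s(m, m), k ⋆ m) ⋆ t(k, k, m) ⋆ t(m, k, k), k ⋆ m ⋆ s(k, k) ⋆ s(k, m) ⋆ t(k, k, m), m)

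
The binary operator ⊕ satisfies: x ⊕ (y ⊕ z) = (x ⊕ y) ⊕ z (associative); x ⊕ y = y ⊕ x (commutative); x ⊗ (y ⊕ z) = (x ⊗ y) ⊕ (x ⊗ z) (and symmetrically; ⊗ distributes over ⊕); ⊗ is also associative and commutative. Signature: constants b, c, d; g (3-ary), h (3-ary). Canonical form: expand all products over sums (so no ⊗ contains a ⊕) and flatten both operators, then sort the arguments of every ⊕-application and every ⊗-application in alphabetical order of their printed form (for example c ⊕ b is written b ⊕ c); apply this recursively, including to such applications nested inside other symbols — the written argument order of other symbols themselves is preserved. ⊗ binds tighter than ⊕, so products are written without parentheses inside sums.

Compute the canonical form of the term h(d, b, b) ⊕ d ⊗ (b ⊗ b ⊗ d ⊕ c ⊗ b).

Answer: b ⊗ b ⊗ d ⊗ d ⊕ b ⊗ c ⊗ d ⊕ h(d, b, b)

Derivation:
Distribute:  h(d, b, b) ⊕ b ⊗ b ⊗ d ⊗ d ⊕ b ⊗ c ⊗ d
Sort arguments:  b ⊗ b ⊗ d ⊗ d ⊕ b ⊗ c ⊗ d ⊕ h(d, b, b)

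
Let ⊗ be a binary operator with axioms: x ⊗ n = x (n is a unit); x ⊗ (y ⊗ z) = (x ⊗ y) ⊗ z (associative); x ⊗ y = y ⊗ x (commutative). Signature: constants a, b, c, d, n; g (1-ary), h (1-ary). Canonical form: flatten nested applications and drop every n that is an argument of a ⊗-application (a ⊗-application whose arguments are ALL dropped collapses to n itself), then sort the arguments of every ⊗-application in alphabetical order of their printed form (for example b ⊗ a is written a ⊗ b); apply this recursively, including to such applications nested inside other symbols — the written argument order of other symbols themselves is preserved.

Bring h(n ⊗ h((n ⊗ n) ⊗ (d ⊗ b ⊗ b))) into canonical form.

Descend into:  n ⊗ h((n ⊗ n) ⊗ (d ⊗ b ⊗ b))
Inside:  h((n ⊗ n) ⊗ (d ⊗ b ⊗ b))  →  h(b ⊗ b ⊗ d)
Unit:  drop n
Sort:  h(b ⊗ b ⊗ d)
Reassemble:  h(h(b ⊗ b ⊗ d))

Answer: h(h(b ⊗ b ⊗ d))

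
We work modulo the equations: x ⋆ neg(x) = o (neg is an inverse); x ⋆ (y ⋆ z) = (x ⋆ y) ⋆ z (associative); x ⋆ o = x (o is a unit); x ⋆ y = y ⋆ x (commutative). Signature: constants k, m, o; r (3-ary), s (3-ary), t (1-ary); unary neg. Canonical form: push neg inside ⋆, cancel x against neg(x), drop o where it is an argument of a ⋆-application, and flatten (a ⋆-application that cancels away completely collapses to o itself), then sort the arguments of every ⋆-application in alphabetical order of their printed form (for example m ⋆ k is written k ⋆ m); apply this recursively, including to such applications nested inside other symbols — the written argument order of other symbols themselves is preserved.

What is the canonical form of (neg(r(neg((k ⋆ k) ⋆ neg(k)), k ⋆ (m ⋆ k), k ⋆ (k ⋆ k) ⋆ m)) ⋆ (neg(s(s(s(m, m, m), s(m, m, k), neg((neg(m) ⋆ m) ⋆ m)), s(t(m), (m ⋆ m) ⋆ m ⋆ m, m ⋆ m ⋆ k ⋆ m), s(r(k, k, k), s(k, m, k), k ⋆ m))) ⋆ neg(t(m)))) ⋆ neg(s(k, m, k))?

Push neg inside:  distribute neg over ⋆ and collapse double neg
Collect terms:  neg(r(neg(k), k ⋆ k ⋆ m, k ⋆ k ⋆ k ⋆ m)) ⋆ neg(s(s(s(m, m, m), s(m, m, k), neg(m)), s(t(m), m ⋆ m ⋆ m ⋆ m, k ⋆ m ⋆ m ⋆ m), s(r(k, k, k), s(k, m, k), k ⋆ m))) ⋆ neg(t(m)) ⋆ neg(s(k, m, k))
Order the arguments:  neg(r(neg(k), k ⋆ k ⋆ m, k ⋆ k ⋆ k ⋆ m)) ⋆ neg(s(k, m, k)) ⋆ neg(s(s(s(m, m, m), s(m, m, k), neg(m)), s(t(m), m ⋆ m ⋆ m ⋆ m, k ⋆ m ⋆ m ⋆ m), s(r(k, k, k), s(k, m, k), k ⋆ m))) ⋆ neg(t(m))

Answer: neg(r(neg(k), k ⋆ k ⋆ m, k ⋆ k ⋆ k ⋆ m)) ⋆ neg(s(k, m, k)) ⋆ neg(s(s(s(m, m, m), s(m, m, k), neg(m)), s(t(m), m ⋆ m ⋆ m ⋆ m, k ⋆ m ⋆ m ⋆ m), s(r(k, k, k), s(k, m, k), k ⋆ m))) ⋆ neg(t(m))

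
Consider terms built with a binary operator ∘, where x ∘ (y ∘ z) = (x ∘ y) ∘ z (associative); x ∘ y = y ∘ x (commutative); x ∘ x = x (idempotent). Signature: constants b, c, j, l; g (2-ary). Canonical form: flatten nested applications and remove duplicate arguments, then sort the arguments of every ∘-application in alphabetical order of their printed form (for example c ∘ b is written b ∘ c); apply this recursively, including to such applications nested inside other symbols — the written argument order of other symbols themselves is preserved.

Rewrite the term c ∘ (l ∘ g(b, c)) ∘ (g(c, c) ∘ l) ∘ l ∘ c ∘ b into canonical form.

Un-nest:  c ∘ l ∘ g(b, c) ∘ g(c, c) ∘ l ∘ l ∘ c ∘ b
Idempotence:  drop duplicate l, l, c
Order the arguments:  b ∘ c ∘ g(b, c) ∘ g(c, c) ∘ l

Answer: b ∘ c ∘ g(b, c) ∘ g(c, c) ∘ l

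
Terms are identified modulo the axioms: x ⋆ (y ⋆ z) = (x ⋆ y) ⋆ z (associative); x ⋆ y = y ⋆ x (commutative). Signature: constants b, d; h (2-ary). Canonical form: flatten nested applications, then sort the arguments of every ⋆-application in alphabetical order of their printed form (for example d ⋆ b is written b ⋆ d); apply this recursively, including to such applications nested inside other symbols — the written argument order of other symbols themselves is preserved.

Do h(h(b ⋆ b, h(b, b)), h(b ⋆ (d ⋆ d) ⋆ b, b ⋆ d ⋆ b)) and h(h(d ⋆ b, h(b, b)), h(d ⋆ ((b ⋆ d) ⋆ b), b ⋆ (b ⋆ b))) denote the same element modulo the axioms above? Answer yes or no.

Answer: no — h(h(b ⋆ b, h(b, b)), h(b ⋆ b ⋆ d ⋆ d, b ⋆ b ⋆ d)) vs h(h(b ⋆ d, h(b, b)), h(b ⋆ b ⋆ d ⋆ d, b ⋆ b ⋆ b))

Derivation:
Left:  h(h(b ⋆ b, h(b, b)), h(b ⋆ (d ⋆ d) ⋆ b, b ⋆ d ⋆ b))
  Descend into:  b ⋆ (d ⋆ d) ⋆ b
  Flatten:  b ⋆ d ⋆ d ⋆ b
  Sort arguments:  b ⋆ b ⋆ d ⋆ d
  Rebuild:  h(h(b ⋆ b, h(b, b)), h(b ⋆ b ⋆ d ⋆ d, b ⋆ b ⋆ d))
Right:  h(h(d ⋆ b, h(b, b)), h(d ⋆ ((b ⋆ d) ⋆ b), b ⋆ (b ⋆ b)))
  Focus inside:  d ⋆ ((b ⋆ d) ⋆ b)
  Merge nested applications:  d ⋆ b ⋆ d ⋆ b
  Sort arguments:  b ⋆ b ⋆ d ⋆ d
  Rebuild:  h(h(b ⋆ d, h(b, b)), h(b ⋆ b ⋆ d ⋆ d, b ⋆ b ⋆ b))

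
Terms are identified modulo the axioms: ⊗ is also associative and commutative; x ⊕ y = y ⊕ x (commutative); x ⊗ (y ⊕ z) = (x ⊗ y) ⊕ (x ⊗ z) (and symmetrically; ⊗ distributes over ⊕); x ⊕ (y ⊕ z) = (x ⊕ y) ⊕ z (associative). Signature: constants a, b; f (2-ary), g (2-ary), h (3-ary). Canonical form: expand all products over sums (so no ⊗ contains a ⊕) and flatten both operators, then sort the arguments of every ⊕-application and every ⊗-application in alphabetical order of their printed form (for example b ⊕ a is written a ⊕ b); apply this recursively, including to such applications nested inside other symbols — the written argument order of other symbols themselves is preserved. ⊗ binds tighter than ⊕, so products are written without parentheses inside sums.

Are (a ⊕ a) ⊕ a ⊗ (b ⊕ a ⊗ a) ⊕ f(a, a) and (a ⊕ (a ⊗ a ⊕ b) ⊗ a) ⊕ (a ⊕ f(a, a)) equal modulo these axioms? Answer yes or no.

Answer: yes — both canonical forms are a ⊕ a ⊕ a ⊗ a ⊗ a ⊕ a ⊗ b ⊕ f(a, a)

Derivation:
Left:  (a ⊕ a) ⊕ a ⊗ (b ⊕ a ⊗ a) ⊕ f(a, a)
  Expand products over sums:  a ⊕ a ⊕ a ⊗ b ⊕ a ⊗ a ⊗ a ⊕ f(a, a)
  Order the arguments:  a ⊕ a ⊕ a ⊗ a ⊗ a ⊕ a ⊗ b ⊕ f(a, a)
Right:  (a ⊕ (a ⊗ a ⊕ b) ⊗ a) ⊕ (a ⊕ f(a, a))
  Expand:  a ⊕ a ⊗ a ⊗ a ⊕ a ⊗ b ⊕ a ⊕ f(a, a)
  Order the arguments:  a ⊕ a ⊕ a ⊗ a ⊗ a ⊕ a ⊗ b ⊕ f(a, a)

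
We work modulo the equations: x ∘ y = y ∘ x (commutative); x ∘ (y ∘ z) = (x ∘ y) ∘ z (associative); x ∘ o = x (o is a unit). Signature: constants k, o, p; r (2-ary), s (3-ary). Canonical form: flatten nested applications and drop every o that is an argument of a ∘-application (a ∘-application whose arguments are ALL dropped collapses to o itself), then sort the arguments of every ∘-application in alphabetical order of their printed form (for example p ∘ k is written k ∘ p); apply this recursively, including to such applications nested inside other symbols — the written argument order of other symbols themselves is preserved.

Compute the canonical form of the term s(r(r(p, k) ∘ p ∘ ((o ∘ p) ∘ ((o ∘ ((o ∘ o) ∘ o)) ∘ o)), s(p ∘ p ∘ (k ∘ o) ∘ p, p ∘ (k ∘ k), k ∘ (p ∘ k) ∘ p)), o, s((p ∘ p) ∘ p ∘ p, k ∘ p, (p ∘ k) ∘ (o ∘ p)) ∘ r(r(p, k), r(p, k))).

Answer: s(r(p ∘ p ∘ r(p, k), s(k ∘ p ∘ p ∘ p, k ∘ k ∘ p, k ∘ k ∘ p ∘ p)), o, r(r(p, k), r(p, k)) ∘ s(p ∘ p ∘ p ∘ p, k ∘ p, k ∘ p ∘ p))

Derivation:
Focus inside:  s((p ∘ p) ∘ p ∘ p, k ∘ p, (p ∘ k) ∘ (o ∘ p)) ∘ r(r(p, k), r(p, k))
Canonicalize subterm:  s((p ∘ p) ∘ p ∘ p, k ∘ p, (p ∘ k) ∘ (o ∘ p))  →  s(p ∘ p ∘ p ∘ p, k ∘ p, k ∘ p ∘ p)
Order the arguments:  r(r(p, k), r(p, k)) ∘ s(p ∘ p ∘ p ∘ p, k ∘ p, k ∘ p ∘ p)
Rebuild:  s(r(p ∘ p ∘ r(p, k), s(k ∘ p ∘ p ∘ p, k ∘ k ∘ p, k ∘ k ∘ p ∘ p)), o, r(r(p, k), r(p, k)) ∘ s(p ∘ p ∘ p ∘ p, k ∘ p, k ∘ p ∘ p))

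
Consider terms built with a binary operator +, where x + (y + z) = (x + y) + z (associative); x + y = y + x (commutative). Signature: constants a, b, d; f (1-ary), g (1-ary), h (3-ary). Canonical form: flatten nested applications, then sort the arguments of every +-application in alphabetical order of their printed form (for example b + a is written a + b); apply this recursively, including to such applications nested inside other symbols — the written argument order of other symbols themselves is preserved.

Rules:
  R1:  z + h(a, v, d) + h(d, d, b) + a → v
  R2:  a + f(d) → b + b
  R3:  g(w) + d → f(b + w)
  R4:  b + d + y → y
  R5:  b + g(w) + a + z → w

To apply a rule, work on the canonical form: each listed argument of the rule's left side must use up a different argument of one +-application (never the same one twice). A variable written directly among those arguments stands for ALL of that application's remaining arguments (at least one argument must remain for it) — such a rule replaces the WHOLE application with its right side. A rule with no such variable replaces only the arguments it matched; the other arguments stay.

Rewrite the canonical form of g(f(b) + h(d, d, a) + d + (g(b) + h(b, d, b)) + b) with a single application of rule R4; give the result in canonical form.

Answer: g(f(b) + g(b) + h(b, d, b) + h(d, d, a))

Derivation:
Canonical form:  g(b + d + f(b) + g(b) + h(b, d, b) + h(d, d, a))
R4 matches:  uses b, d;  y := f(b) + g(b) + h(b, d, b) + h(d, d, a)
Every leftover argument binds to the variable; the entire application is replaced.
Result:  g(f(b) + g(b) + h(b, d, b) + h(d, d, a))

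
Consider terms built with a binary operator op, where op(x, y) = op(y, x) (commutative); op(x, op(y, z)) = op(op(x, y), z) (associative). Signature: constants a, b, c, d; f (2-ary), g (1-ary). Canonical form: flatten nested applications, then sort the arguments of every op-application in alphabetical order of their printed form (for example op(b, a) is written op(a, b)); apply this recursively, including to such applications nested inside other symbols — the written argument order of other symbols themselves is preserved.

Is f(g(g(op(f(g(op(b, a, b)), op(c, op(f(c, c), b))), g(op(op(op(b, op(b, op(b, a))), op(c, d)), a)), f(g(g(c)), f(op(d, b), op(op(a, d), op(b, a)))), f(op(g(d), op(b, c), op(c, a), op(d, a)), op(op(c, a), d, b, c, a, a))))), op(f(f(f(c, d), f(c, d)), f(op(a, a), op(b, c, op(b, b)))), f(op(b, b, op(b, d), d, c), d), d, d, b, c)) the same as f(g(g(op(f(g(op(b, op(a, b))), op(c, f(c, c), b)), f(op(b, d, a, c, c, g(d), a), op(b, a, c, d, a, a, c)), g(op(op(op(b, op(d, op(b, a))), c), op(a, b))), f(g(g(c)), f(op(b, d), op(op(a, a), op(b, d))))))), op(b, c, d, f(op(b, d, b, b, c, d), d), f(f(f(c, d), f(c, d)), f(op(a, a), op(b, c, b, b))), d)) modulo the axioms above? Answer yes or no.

Answer: yes — both canonical forms are f(g(g(op(f(g(g(c)), f(op(b, d), op(a, a, b, d))), f(g(op(a, b, b)), op(b, c, f(c, c))), f(op(a, a, b, c, c, d, g(d)), op(a, a, a, b, c, c, d)), g(op(a, a, b, b, b, c, d))))), op(b, c, d, d, f(f(f(c, d), f(c, d)), f(op(a, a), op(b, b, b, c))), f(op(b, b, b, c, d, d), d)))

Derivation:
Left:  f(g(g(op(f(g(op(b, a, b)), op(c, op(f(c, c), b))), g(op(op(op(b, op(b, op(b, a))), op(c, d)), a)), f(g(g(c)), f(op(d, b), op(op(a, d), op(b, a)))), f(op(g(d), op(b, c), op(c, a), op(d, a)), op(op(c, a), d, b, c, a, a))))), op(f(f(f(c, d), f(c, d)), f(op(a, a), op(b, c, op(b, b)))), f(op(b, b, op(b, d), d, c), d), d, d, b, c))
  Descend into:  op(f(g(op(b, a, b)), op(c, op(f(c, c), b))), g(op(op(op(b, op(b, op(b, a))), op(c, d)), a)), f(g(g(c)), f(op(d, b), op(op(a, d), op(b, a)))), f(op(g(d), op(b, c), op(c, a), op(d, a)), op(op(c, a), d, b, c, a, a)))
  Inside:  f(g(op(b, a, b)), op(c, op(f(c, c), b)))  →  f(g(op(a, b, b)), op(b, c, f(c, c)))
  Canonicalize subterm:  g(op(op(op(b, op(b, op(b, a))), op(c, d)), a))  →  g(op(a, a, b, b, b, c, d))
  Inside:  f(g(g(c)), f(op(d, b), op(op(a, d), op(b, a))))  →  f(g(g(c)), f(op(b, d), op(a, a, b, d)))
  Order the arguments:  op(f(g(g(c)), f(op(b, d), op(a, a, b, d))), f(g(op(a, b, b)), op(b, c, f(c, c))), f(op(a, a, b, c, c, d, g(d)), op(a, a, a, b, c, c, d)), g(op(a, a, b, b, b, c, d)))
  Put back:  f(g(g(op(f(g(g(c)), f(op(b, d), op(a, a, b, d))), f(g(op(a, b, b)), op(b, c, f(c, c))), f(op(a, a, b, c, c, d, g(d)), op(a, a, a, b, c, c, d)), g(op(a, a, b, b, b, c, d))))), op(b, c, d, d, f(f(f(c, d), f(c, d)), f(op(a, a), op(b, b, b, c))), f(op(b, b, b, c, d, d), d)))
Right:  f(g(g(op(f(g(op(b, op(a, b))), op(c, f(c, c), b)), f(op(b, d, a, c, c, g(d), a), op(b, a, c, d, a, a, c)), g(op(op(op(b, op(d, op(b, a))), c), op(a, b))), f(g(g(c)), f(op(b, d), op(op(a, a), op(b, d))))))), op(b, c, d, f(op(b, d, b, b, c, d), d), f(f(f(c, d), f(c, d)), f(op(a, a), op(b, c, b, b))), d))
  Work inside:  op(f(g(op(b, op(a, b))), op(c, f(c, c), b)), f(op(b, d, a, c, c, g(d), a), op(b, a, c, d, a, a, c)), g(op(op(op(b, op(d, op(b, a))), c), op(a, b))), f(g(g(c)), f(op(b, d), op(op(a, a), op(b, d)))))
  Simplify inside:  f(g(op(b, op(a, b))), op(c, f(c, c), b))  →  f(g(op(a, b, b)), op(b, c, f(c, c)))
  Simplify inside:  f(op(b, d, a, c, c, g(d), a), op(b, a, c, d, a, a, c))  →  f(op(a, a, b, c, c, d, g(d)), op(a, a, a, b, c, c, d))
  Canonicalize subterm:  g(op(op(op(b, op(d, op(b, a))), c), op(a, b)))  →  g(op(a, a, b, b, b, c, d))
  Sort arguments:  op(f(g(g(c)), f(op(b, d), op(a, a, b, d))), f(g(op(a, b, b)), op(b, c, f(c, c))), f(op(a, a, b, c, c, d, g(d)), op(a, a, a, b, c, c, d)), g(op(a, a, b, b, b, c, d)))
  Reassemble:  f(g(g(op(f(g(g(c)), f(op(b, d), op(a, a, b, d))), f(g(op(a, b, b)), op(b, c, f(c, c))), f(op(a, a, b, c, c, d, g(d)), op(a, a, a, b, c, c, d)), g(op(a, a, b, b, b, c, d))))), op(b, c, d, d, f(f(f(c, d), f(c, d)), f(op(a, a), op(b, b, b, c))), f(op(b, b, b, c, d, d), d)))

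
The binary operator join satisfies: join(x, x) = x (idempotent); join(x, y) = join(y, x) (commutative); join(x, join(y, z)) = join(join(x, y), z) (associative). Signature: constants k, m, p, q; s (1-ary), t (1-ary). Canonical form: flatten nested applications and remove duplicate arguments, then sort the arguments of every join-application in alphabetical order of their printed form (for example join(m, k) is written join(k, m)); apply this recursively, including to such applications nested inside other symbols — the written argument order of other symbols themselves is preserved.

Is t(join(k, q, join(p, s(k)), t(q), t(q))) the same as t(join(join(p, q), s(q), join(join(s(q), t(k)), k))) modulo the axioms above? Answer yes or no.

Left:  t(join(k, q, join(p, s(k)), t(q), t(q)))
  Descend into:  join(k, q, join(p, s(k)), t(q), t(q))
  Un-nest:  join(k, q, p, s(k), t(q), t(q))
  Idempotence:  drop duplicate t(q)
  Sort:  join(k, p, q, s(k), t(q))
  Reassemble:  t(join(k, p, q, s(k), t(q)))
Right:  t(join(join(p, q), s(q), join(join(s(q), t(k)), k)))
  Descend into:  join(join(p, q), s(q), join(join(s(q), t(k)), k))
  Un-nest:  join(p, q, s(q), s(q), t(k), k)
  Idempotence:  drop duplicate s(q)
  Order the arguments:  join(k, p, q, s(q), t(k))
  Put back:  t(join(k, p, q, s(q), t(k)))

Answer: no — t(join(k, p, q, s(k), t(q))) vs t(join(k, p, q, s(q), t(k)))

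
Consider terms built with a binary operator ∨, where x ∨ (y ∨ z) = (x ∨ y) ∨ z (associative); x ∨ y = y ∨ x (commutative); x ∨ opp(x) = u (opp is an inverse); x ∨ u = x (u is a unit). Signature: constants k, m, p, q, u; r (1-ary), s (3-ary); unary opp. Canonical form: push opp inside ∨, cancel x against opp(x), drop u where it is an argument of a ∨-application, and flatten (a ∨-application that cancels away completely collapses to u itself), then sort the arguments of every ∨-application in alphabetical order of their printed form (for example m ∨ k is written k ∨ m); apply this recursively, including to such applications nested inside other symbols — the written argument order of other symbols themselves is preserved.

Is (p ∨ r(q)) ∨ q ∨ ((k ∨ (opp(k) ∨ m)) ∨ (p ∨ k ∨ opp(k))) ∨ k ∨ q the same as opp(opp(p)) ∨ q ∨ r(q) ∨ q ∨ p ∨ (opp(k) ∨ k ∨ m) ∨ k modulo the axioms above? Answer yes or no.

Answer: yes — both canonical forms are k ∨ m ∨ p ∨ p ∨ q ∨ q ∨ r(q)

Derivation:
Left:  (p ∨ r(q)) ∨ q ∨ ((k ∨ (opp(k) ∨ m)) ∨ (p ∨ k ∨ opp(k))) ∨ k ∨ q
  Collect:  p ∨ p ∨ r(q) ∨ q ∨ q ∨ k ∨ m
  Sort arguments:  k ∨ m ∨ p ∨ p ∨ q ∨ q ∨ r(q)
Right:  opp(opp(p)) ∨ q ∨ r(q) ∨ q ∨ p ∨ (opp(k) ∨ k ∨ m) ∨ k
  Push opp inside:  distribute opp over ∨ and collapse double opp
  Collect:  p ∨ p ∨ q ∨ q ∨ r(q) ∨ k ∨ m
  Sort arguments:  k ∨ m ∨ p ∨ p ∨ q ∨ q ∨ r(q)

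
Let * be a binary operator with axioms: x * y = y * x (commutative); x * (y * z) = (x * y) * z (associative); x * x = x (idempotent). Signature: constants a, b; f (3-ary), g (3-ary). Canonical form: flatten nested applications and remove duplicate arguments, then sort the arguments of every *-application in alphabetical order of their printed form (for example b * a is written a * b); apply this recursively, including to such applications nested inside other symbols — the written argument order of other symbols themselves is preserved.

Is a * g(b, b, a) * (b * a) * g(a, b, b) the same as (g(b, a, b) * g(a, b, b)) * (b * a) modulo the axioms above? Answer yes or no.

Answer: no — a * b * g(a, b, b) * g(b, b, a) vs a * b * g(a, b, b) * g(b, a, b)

Derivation:
Left:  a * g(b, b, a) * (b * a) * g(a, b, b)
  Un-nest:  a * g(b, b, a) * b * a * g(a, b, b)
  Drop duplicates:  drop duplicate a
  Sort:  a * b * g(a, b, b) * g(b, b, a)
Right:  (g(b, a, b) * g(a, b, b)) * (b * a)
  Merge nested applications:  g(b, a, b) * g(a, b, b) * b * a
  Sort arguments:  a * b * g(a, b, b) * g(b, a, b)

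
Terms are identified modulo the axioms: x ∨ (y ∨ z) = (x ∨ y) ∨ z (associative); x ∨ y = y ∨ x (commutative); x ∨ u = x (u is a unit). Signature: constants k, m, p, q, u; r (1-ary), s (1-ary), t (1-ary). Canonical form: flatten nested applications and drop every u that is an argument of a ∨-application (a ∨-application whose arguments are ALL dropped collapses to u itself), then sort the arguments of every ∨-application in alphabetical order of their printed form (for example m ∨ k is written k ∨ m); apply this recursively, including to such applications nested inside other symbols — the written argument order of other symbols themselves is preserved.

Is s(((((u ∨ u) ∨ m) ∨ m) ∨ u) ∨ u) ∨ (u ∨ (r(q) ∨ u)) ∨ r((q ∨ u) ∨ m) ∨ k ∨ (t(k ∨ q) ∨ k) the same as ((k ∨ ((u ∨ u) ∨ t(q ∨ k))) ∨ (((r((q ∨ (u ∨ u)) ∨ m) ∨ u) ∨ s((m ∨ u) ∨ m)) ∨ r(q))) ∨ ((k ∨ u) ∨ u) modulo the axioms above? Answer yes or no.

Left:  s(((((u ∨ u) ∨ m) ∨ m) ∨ u) ∨ u) ∨ (u ∨ (r(q) ∨ u)) ∨ r((q ∨ u) ∨ m) ∨ k ∨ (t(k ∨ q) ∨ k)
  Merge nested applications:  s(((((u ∨ u) ∨ m) ∨ m) ∨ u) ∨ u) ∨ u ∨ r(q) ∨ u ∨ r((q ∨ u) ∨ m) ∨ k ∨ t(k ∨ q) ∨ k
  Inside:  s(((((u ∨ u) ∨ m) ∨ m) ∨ u) ∨ u)  →  s(m ∨ m)
  Simplify inside:  r((q ∨ u) ∨ m)  →  r(m ∨ q)
  Units out:  drop u (×2)
  Sort arguments:  k ∨ k ∨ r(m ∨ q) ∨ r(q) ∨ s(m ∨ m) ∨ t(k ∨ q)
Right:  ((k ∨ ((u ∨ u) ∨ t(q ∨ k))) ∨ (((r((q ∨ (u ∨ u)) ∨ m) ∨ u) ∨ s((m ∨ u) ∨ m)) ∨ r(q))) ∨ ((k ∨ u) ∨ u)
  Un-nest:  k ∨ u ∨ u ∨ t(q ∨ k) ∨ r((q ∨ (u ∨ u)) ∨ m) ∨ u ∨ s((m ∨ u) ∨ m) ∨ r(q) ∨ k ∨ u ∨ u
  Canonicalize subterm:  t(q ∨ k)  →  t(k ∨ q)
  Simplify inside:  r((q ∨ (u ∨ u)) ∨ m)  →  r(m ∨ q)
  Simplify inside:  s((m ∨ u) ∨ m)  →  s(m ∨ m)
  Units out:  drop u (×5)
  Sort arguments:  k ∨ k ∨ r(m ∨ q) ∨ r(q) ∨ s(m ∨ m) ∨ t(k ∨ q)

Answer: yes — both canonical forms are k ∨ k ∨ r(m ∨ q) ∨ r(q) ∨ s(m ∨ m) ∨ t(k ∨ q)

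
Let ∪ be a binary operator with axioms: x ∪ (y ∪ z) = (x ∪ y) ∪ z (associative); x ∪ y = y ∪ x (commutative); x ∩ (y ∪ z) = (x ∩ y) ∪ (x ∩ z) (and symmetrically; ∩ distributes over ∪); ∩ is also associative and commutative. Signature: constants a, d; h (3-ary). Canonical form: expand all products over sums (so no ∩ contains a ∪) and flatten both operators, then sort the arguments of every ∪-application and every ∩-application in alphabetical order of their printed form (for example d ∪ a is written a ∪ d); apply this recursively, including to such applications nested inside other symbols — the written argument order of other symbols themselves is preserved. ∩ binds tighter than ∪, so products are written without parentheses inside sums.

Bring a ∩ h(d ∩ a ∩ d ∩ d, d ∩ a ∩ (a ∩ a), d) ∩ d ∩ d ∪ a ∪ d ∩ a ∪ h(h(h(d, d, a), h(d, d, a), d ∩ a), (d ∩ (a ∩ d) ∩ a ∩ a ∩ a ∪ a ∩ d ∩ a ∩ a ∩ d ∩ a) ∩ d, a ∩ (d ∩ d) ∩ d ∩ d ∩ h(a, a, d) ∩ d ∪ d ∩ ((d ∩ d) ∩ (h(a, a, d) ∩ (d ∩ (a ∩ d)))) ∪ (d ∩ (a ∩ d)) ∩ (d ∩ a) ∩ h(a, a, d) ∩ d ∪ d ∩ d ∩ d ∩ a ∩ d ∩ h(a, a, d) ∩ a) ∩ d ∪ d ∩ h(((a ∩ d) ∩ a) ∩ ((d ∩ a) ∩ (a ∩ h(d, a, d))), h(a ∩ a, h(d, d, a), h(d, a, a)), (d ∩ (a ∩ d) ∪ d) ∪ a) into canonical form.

Expand products over sums:  a ∩ d ∩ d ∩ h(a ∩ d ∩ d ∩ d, a ∩ a ∩ a ∩ d, d) ∪ a ∪ a ∩ d ∪ d ∩ h(h(h(d, d, a), h(d, d, a), a ∩ d), a ∩ a ∩ a ∩ a ∩ d ∩ d ∩ d ∪ a ∩ a ∩ a ∩ a ∩ d ∩ d ∩ d, a ∩ a ∩ d ∩ d ∩ d ∩ d ∩ h(a, a, d) ∪ a ∩ a ∩ d ∩ d ∩ d ∩ d ∩ h(a, a, d) ∪ a ∩ d ∩ d ∩ d ∩ d ∩ d ∩ h(a, a, d) ∪ a ∩ d ∩ d ∩ d ∩ d ∩ d ∩ h(a, a, d)) ∪ d ∩ h(a ∩ a ∩ a ∩ a ∩ d ∩ d ∩ h(d, a, d), h(a ∩ a, h(d, d, a), h(d, a, a)), a ∪ a ∩ d ∩ d ∪ d)
Sort arguments:  a ∪ a ∩ d ∪ a ∩ d ∩ d ∩ h(a ∩ d ∩ d ∩ d, a ∩ a ∩ a ∩ d, d) ∪ d ∩ h(a ∩ a ∩ a ∩ a ∩ d ∩ d ∩ h(d, a, d), h(a ∩ a, h(d, d, a), h(d, a, a)), a ∪ a ∩ d ∩ d ∪ d) ∪ d ∩ h(h(h(d, d, a), h(d, d, a), a ∩ d), a ∩ a ∩ a ∩ a ∩ d ∩ d ∩ d ∪ a ∩ a ∩ a ∩ a ∩ d ∩ d ∩ d, a ∩ a ∩ d ∩ d ∩ d ∩ d ∩ h(a, a, d) ∪ a ∩ a ∩ d ∩ d ∩ d ∩ d ∩ h(a, a, d) ∪ a ∩ d ∩ d ∩ d ∩ d ∩ d ∩ h(a, a, d) ∪ a ∩ d ∩ d ∩ d ∩ d ∩ d ∩ h(a, a, d))

Answer: a ∪ a ∩ d ∪ a ∩ d ∩ d ∩ h(a ∩ d ∩ d ∩ d, a ∩ a ∩ a ∩ d, d) ∪ d ∩ h(a ∩ a ∩ a ∩ a ∩ d ∩ d ∩ h(d, a, d), h(a ∩ a, h(d, d, a), h(d, a, a)), a ∪ a ∩ d ∩ d ∪ d) ∪ d ∩ h(h(h(d, d, a), h(d, d, a), a ∩ d), a ∩ a ∩ a ∩ a ∩ d ∩ d ∩ d ∪ a ∩ a ∩ a ∩ a ∩ d ∩ d ∩ d, a ∩ a ∩ d ∩ d ∩ d ∩ d ∩ h(a, a, d) ∪ a ∩ a ∩ d ∩ d ∩ d ∩ d ∩ h(a, a, d) ∪ a ∩ d ∩ d ∩ d ∩ d ∩ d ∩ h(a, a, d) ∪ a ∩ d ∩ d ∩ d ∩ d ∩ d ∩ h(a, a, d))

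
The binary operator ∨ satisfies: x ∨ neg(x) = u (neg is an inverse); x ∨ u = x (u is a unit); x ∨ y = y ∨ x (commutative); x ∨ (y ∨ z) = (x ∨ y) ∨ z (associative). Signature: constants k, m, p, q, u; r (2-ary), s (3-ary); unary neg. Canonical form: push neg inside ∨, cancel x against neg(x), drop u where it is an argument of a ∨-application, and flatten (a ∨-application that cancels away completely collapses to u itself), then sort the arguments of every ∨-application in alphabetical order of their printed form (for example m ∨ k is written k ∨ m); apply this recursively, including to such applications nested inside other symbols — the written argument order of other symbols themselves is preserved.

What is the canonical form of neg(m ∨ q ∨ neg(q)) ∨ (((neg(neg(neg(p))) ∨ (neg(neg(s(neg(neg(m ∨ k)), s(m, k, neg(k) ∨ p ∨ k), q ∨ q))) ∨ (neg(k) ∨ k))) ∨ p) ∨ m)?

Push neg inside:  distribute neg over ∨ and collapse double neg
Cancel inverse pairs:  m cancels; q cancels; p cancels; k cancels
Collect terms:  s(k ∨ m, s(m, k, p), q ∨ q)

Answer: s(k ∨ m, s(m, k, p), q ∨ q)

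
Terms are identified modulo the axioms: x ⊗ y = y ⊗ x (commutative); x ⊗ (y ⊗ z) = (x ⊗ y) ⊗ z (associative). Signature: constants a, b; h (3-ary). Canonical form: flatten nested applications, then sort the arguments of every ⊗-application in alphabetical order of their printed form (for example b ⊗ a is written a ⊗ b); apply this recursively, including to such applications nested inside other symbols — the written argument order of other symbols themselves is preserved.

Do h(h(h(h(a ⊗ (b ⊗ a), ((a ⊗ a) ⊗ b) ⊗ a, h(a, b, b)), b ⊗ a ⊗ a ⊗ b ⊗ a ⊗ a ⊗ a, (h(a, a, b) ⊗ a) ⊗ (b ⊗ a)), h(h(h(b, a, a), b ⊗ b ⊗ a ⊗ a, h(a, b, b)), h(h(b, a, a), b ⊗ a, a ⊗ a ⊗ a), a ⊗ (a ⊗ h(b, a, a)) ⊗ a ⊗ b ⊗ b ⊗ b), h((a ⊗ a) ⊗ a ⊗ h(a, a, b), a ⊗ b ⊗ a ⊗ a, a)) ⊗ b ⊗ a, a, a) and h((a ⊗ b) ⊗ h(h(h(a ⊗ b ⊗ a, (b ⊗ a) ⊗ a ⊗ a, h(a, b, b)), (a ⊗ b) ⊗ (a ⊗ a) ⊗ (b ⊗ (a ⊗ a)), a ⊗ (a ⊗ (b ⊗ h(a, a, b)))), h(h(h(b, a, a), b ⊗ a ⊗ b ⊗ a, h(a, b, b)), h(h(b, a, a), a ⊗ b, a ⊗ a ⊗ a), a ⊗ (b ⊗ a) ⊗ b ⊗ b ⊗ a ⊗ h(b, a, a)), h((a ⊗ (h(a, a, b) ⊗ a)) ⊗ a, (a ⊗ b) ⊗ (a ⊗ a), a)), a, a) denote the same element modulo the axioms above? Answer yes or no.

Answer: yes — both canonical forms are h(a ⊗ b ⊗ h(h(h(a ⊗ a ⊗ b, a ⊗ a ⊗ a ⊗ b, h(a, b, b)), a ⊗ a ⊗ a ⊗ a ⊗ a ⊗ b ⊗ b, a ⊗ a ⊗ b ⊗ h(a, a, b)), h(h(h(b, a, a), a ⊗ a ⊗ b ⊗ b, h(a, b, b)), h(h(b, a, a), a ⊗ b, a ⊗ a ⊗ a), a ⊗ a ⊗ a ⊗ b ⊗ b ⊗ b ⊗ h(b, a, a)), h(a ⊗ a ⊗ a ⊗ h(a, a, b), a ⊗ a ⊗ a ⊗ b, a)), a, a)

Derivation:
Left:  h(h(h(h(a ⊗ (b ⊗ a), ((a ⊗ a) ⊗ b) ⊗ a, h(a, b, b)), b ⊗ a ⊗ a ⊗ b ⊗ a ⊗ a ⊗ a, (h(a, a, b) ⊗ a) ⊗ (b ⊗ a)), h(h(h(b, a, a), b ⊗ b ⊗ a ⊗ a, h(a, b, b)), h(h(b, a, a), b ⊗ a, a ⊗ a ⊗ a), a ⊗ (a ⊗ h(b, a, a)) ⊗ a ⊗ b ⊗ b ⊗ b), h((a ⊗ a) ⊗ a ⊗ h(a, a, b), a ⊗ b ⊗ a ⊗ a, a)) ⊗ b ⊗ a, a, a)
  Focus inside:  h(h(h(a ⊗ (b ⊗ a), ((a ⊗ a) ⊗ b) ⊗ a, h(a, b, b)), b ⊗ a ⊗ a ⊗ b ⊗ a ⊗ a ⊗ a, (h(a, a, b) ⊗ a) ⊗ (b ⊗ a)), h(h(h(b, a, a), b ⊗ b ⊗ a ⊗ a, h(a, b, b)), h(h(b, a, a), b ⊗ a, a ⊗ a ⊗ a), a ⊗ (a ⊗ h(b, a, a)) ⊗ a ⊗ b ⊗ b ⊗ b), h((a ⊗ a) ⊗ a ⊗ h(a, a, b), a ⊗ b ⊗ a ⊗ a, a)) ⊗ b ⊗ a
  Canonicalize subterm:  h(h(h(a ⊗ (b ⊗ a), ((a ⊗ a) ⊗ b) ⊗ a, h(a, b, b)), b ⊗ a ⊗ a ⊗ b ⊗ a ⊗ a ⊗ a, (h(a, a, b) ⊗ a) ⊗ (b ⊗ a)), h(h(h(b, a, a), b ⊗ b ⊗ a ⊗ a, h(a, b, b)), h(h(b, a, a), b ⊗ a, a ⊗ a ⊗ a), a ⊗ (a ⊗ h(b, a, a)) ⊗ a ⊗ b ⊗ b ⊗ b), h((a ⊗ a) ⊗ a ⊗ h(a, a, b), a ⊗ b ⊗ a ⊗ a, a))  →  h(h(h(a ⊗ a ⊗ b, a ⊗ a ⊗ a ⊗ b, h(a, b, b)), a ⊗ a ⊗ a ⊗ a ⊗ a ⊗ b ⊗ b, a ⊗ a ⊗ b ⊗ h(a, a, b)), h(h(h(b, a, a), a ⊗ a ⊗ b ⊗ b, h(a, b, b)), h(h(b, a, a), a ⊗ b, a ⊗ a ⊗ a), a ⊗ a ⊗ a ⊗ b ⊗ b ⊗ b ⊗ h(b, a, a)), h(a ⊗ a ⊗ a ⊗ h(a, a, b), a ⊗ a ⊗ a ⊗ b, a))
  Sort arguments:  a ⊗ b ⊗ h(h(h(a ⊗ a ⊗ b, a ⊗ a ⊗ a ⊗ b, h(a, b, b)), a ⊗ a ⊗ a ⊗ a ⊗ a ⊗ b ⊗ b, a ⊗ a ⊗ b ⊗ h(a, a, b)), h(h(h(b, a, a), a ⊗ a ⊗ b ⊗ b, h(a, b, b)), h(h(b, a, a), a ⊗ b, a ⊗ a ⊗ a), a ⊗ a ⊗ a ⊗ b ⊗ b ⊗ b ⊗ h(b, a, a)), h(a ⊗ a ⊗ a ⊗ h(a, a, b), a ⊗ a ⊗ a ⊗ b, a))
  Reassemble:  h(a ⊗ b ⊗ h(h(h(a ⊗ a ⊗ b, a ⊗ a ⊗ a ⊗ b, h(a, b, b)), a ⊗ a ⊗ a ⊗ a ⊗ a ⊗ b ⊗ b, a ⊗ a ⊗ b ⊗ h(a, a, b)), h(h(h(b, a, a), a ⊗ a ⊗ b ⊗ b, h(a, b, b)), h(h(b, a, a), a ⊗ b, a ⊗ a ⊗ a), a ⊗ a ⊗ a ⊗ b ⊗ b ⊗ b ⊗ h(b, a, a)), h(a ⊗ a ⊗ a ⊗ h(a, a, b), a ⊗ a ⊗ a ⊗ b, a)), a, a)
Right:  h((a ⊗ b) ⊗ h(h(h(a ⊗ b ⊗ a, (b ⊗ a) ⊗ a ⊗ a, h(a, b, b)), (a ⊗ b) ⊗ (a ⊗ a) ⊗ (b ⊗ (a ⊗ a)), a ⊗ (a ⊗ (b ⊗ h(a, a, b)))), h(h(h(b, a, a), b ⊗ a ⊗ b ⊗ a, h(a, b, b)), h(h(b, a, a), a ⊗ b, a ⊗ a ⊗ a), a ⊗ (b ⊗ a) ⊗ b ⊗ b ⊗ a ⊗ h(b, a, a)), h((a ⊗ (h(a, a, b) ⊗ a)) ⊗ a, (a ⊗ b) ⊗ (a ⊗ a), a)), a, a)
  Focus inside:  (a ⊗ b) ⊗ h(h(h(a ⊗ b ⊗ a, (b ⊗ a) ⊗ a ⊗ a, h(a, b, b)), (a ⊗ b) ⊗ (a ⊗ a) ⊗ (b ⊗ (a ⊗ a)), a ⊗ (a ⊗ (b ⊗ h(a, a, b)))), h(h(h(b, a, a), b ⊗ a ⊗ b ⊗ a, h(a, b, b)), h(h(b, a, a), a ⊗ b, a ⊗ a ⊗ a), a ⊗ (b ⊗ a) ⊗ b ⊗ b ⊗ a ⊗ h(b, a, a)), h((a ⊗ (h(a, a, b) ⊗ a)) ⊗ a, (a ⊗ b) ⊗ (a ⊗ a), a))
  Merge nested applications:  a ⊗ b ⊗ h(h(h(a ⊗ b ⊗ a, (b ⊗ a) ⊗ a ⊗ a, h(a, b, b)), (a ⊗ b) ⊗ (a ⊗ a) ⊗ (b ⊗ (a ⊗ a)), a ⊗ (a ⊗ (b ⊗ h(a, a, b)))), h(h(h(b, a, a), b ⊗ a ⊗ b ⊗ a, h(a, b, b)), h(h(b, a, a), a ⊗ b, a ⊗ a ⊗ a), a ⊗ (b ⊗ a) ⊗ b ⊗ b ⊗ a ⊗ h(b, a, a)), h((a ⊗ (h(a, a, b) ⊗ a)) ⊗ a, (a ⊗ b) ⊗ (a ⊗ a), a))
  Simplify inside:  h(h(h(a ⊗ b ⊗ a, (b ⊗ a) ⊗ a ⊗ a, h(a, b, b)), (a ⊗ b) ⊗ (a ⊗ a) ⊗ (b ⊗ (a ⊗ a)), a ⊗ (a ⊗ (b ⊗ h(a, a, b)))), h(h(h(b, a, a), b ⊗ a ⊗ b ⊗ a, h(a, b, b)), h(h(b, a, a), a ⊗ b, a ⊗ a ⊗ a), a ⊗ (b ⊗ a) ⊗ b ⊗ b ⊗ a ⊗ h(b, a, a)), h((a ⊗ (h(a, a, b) ⊗ a)) ⊗ a, (a ⊗ b) ⊗ (a ⊗ a), a))  →  h(h(h(a ⊗ a ⊗ b, a ⊗ a ⊗ a ⊗ b, h(a, b, b)), a ⊗ a ⊗ a ⊗ a ⊗ a ⊗ b ⊗ b, a ⊗ a ⊗ b ⊗ h(a, a, b)), h(h(h(b, a, a), a ⊗ a ⊗ b ⊗ b, h(a, b, b)), h(h(b, a, a), a ⊗ b, a ⊗ a ⊗ a), a ⊗ a ⊗ a ⊗ b ⊗ b ⊗ b ⊗ h(b, a, a)), h(a ⊗ a ⊗ a ⊗ h(a, a, b), a ⊗ a ⊗ a ⊗ b, a))
  Order the arguments:  a ⊗ b ⊗ h(h(h(a ⊗ a ⊗ b, a ⊗ a ⊗ a ⊗ b, h(a, b, b)), a ⊗ a ⊗ a ⊗ a ⊗ a ⊗ b ⊗ b, a ⊗ a ⊗ b ⊗ h(a, a, b)), h(h(h(b, a, a), a ⊗ a ⊗ b ⊗ b, h(a, b, b)), h(h(b, a, a), a ⊗ b, a ⊗ a ⊗ a), a ⊗ a ⊗ a ⊗ b ⊗ b ⊗ b ⊗ h(b, a, a)), h(a ⊗ a ⊗ a ⊗ h(a, a, b), a ⊗ a ⊗ a ⊗ b, a))
  Rebuild:  h(a ⊗ b ⊗ h(h(h(a ⊗ a ⊗ b, a ⊗ a ⊗ a ⊗ b, h(a, b, b)), a ⊗ a ⊗ a ⊗ a ⊗ a ⊗ b ⊗ b, a ⊗ a ⊗ b ⊗ h(a, a, b)), h(h(h(b, a, a), a ⊗ a ⊗ b ⊗ b, h(a, b, b)), h(h(b, a, a), a ⊗ b, a ⊗ a ⊗ a), a ⊗ a ⊗ a ⊗ b ⊗ b ⊗ b ⊗ h(b, a, a)), h(a ⊗ a ⊗ a ⊗ h(a, a, b), a ⊗ a ⊗ a ⊗ b, a)), a, a)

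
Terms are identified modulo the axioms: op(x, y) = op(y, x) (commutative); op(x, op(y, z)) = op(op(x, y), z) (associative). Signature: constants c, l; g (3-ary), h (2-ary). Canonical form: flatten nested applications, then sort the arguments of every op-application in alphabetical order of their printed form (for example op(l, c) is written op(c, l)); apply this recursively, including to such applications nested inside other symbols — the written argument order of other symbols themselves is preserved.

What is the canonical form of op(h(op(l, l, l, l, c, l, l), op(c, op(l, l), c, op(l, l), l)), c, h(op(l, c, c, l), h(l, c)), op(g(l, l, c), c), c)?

Flatten:  op(h(op(l, l, l, l, c, l, l), op(c, op(l, l), c, op(l, l), l)), c, h(op(l, c, c, l), h(l, c)), g(l, l, c), c, c)
Inside:  h(op(l, l, l, l, c, l, l), op(c, op(l, l), c, op(l, l), l))  →  h(op(c, l, l, l, l, l, l), op(c, c, l, l, l, l, l))
Inside:  h(op(l, c, c, l), h(l, c))  →  h(op(c, c, l, l), h(l, c))
Order the arguments:  op(c, c, c, g(l, l, c), h(op(c, c, l, l), h(l, c)), h(op(c, l, l, l, l, l, l), op(c, c, l, l, l, l, l)))

Answer: op(c, c, c, g(l, l, c), h(op(c, c, l, l), h(l, c)), h(op(c, l, l, l, l, l, l), op(c, c, l, l, l, l, l)))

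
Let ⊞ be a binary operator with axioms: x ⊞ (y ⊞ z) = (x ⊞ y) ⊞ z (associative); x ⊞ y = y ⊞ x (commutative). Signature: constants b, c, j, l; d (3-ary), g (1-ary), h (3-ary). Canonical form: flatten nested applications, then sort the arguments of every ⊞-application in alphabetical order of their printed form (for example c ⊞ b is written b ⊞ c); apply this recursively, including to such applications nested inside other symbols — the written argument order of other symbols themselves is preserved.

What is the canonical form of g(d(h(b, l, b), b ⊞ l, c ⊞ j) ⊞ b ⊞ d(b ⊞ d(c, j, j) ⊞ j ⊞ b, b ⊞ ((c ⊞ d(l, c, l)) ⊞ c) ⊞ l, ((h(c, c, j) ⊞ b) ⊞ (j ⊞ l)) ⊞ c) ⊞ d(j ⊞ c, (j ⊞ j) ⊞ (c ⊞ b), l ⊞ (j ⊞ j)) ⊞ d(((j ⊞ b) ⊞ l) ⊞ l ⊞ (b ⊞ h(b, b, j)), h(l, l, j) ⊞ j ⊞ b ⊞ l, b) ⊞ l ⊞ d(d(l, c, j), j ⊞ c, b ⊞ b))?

Answer: g(b ⊞ d(b ⊞ b ⊞ d(c, j, j) ⊞ j, b ⊞ c ⊞ c ⊞ d(l, c, l) ⊞ l, b ⊞ c ⊞ h(c, c, j) ⊞ j ⊞ l) ⊞ d(b ⊞ b ⊞ h(b, b, j) ⊞ j ⊞ l ⊞ l, b ⊞ h(l, l, j) ⊞ j ⊞ l, b) ⊞ d(c ⊞ j, b ⊞ c ⊞ j ⊞ j, j ⊞ j ⊞ l) ⊞ d(d(l, c, j), c ⊞ j, b ⊞ b) ⊞ d(h(b, l, b), b ⊞ l, c ⊞ j) ⊞ l)

Derivation:
Work inside:  d(h(b, l, b), b ⊞ l, c ⊞ j) ⊞ b ⊞ d(b ⊞ d(c, j, j) ⊞ j ⊞ b, b ⊞ ((c ⊞ d(l, c, l)) ⊞ c) ⊞ l, ((h(c, c, j) ⊞ b) ⊞ (j ⊞ l)) ⊞ c) ⊞ d(j ⊞ c, (j ⊞ j) ⊞ (c ⊞ b), l ⊞ (j ⊞ j)) ⊞ d(((j ⊞ b) ⊞ l) ⊞ l ⊞ (b ⊞ h(b, b, j)), h(l, l, j) ⊞ j ⊞ b ⊞ l, b) ⊞ l ⊞ d(d(l, c, j), j ⊞ c, b ⊞ b)
Canonicalize subterm:  d(b ⊞ d(c, j, j) ⊞ j ⊞ b, b ⊞ ((c ⊞ d(l, c, l)) ⊞ c) ⊞ l, ((h(c, c, j) ⊞ b) ⊞ (j ⊞ l)) ⊞ c)  →  d(b ⊞ b ⊞ d(c, j, j) ⊞ j, b ⊞ c ⊞ c ⊞ d(l, c, l) ⊞ l, b ⊞ c ⊞ h(c, c, j) ⊞ j ⊞ l)
Inside:  d(j ⊞ c, (j ⊞ j) ⊞ (c ⊞ b), l ⊞ (j ⊞ j))  →  d(c ⊞ j, b ⊞ c ⊞ j ⊞ j, j ⊞ j ⊞ l)
Inside:  d(((j ⊞ b) ⊞ l) ⊞ l ⊞ (b ⊞ h(b, b, j)), h(l, l, j) ⊞ j ⊞ b ⊞ l, b)  →  d(b ⊞ b ⊞ h(b, b, j) ⊞ j ⊞ l ⊞ l, b ⊞ h(l, l, j) ⊞ j ⊞ l, b)
Order the arguments:  b ⊞ d(b ⊞ b ⊞ d(c, j, j) ⊞ j, b ⊞ c ⊞ c ⊞ d(l, c, l) ⊞ l, b ⊞ c ⊞ h(c, c, j) ⊞ j ⊞ l) ⊞ d(b ⊞ b ⊞ h(b, b, j) ⊞ j ⊞ l ⊞ l, b ⊞ h(l, l, j) ⊞ j ⊞ l, b) ⊞ d(c ⊞ j, b ⊞ c ⊞ j ⊞ j, j ⊞ j ⊞ l) ⊞ d(d(l, c, j), c ⊞ j, b ⊞ b) ⊞ d(h(b, l, b), b ⊞ l, c ⊞ j) ⊞ l
Put back:  g(b ⊞ d(b ⊞ b ⊞ d(c, j, j) ⊞ j, b ⊞ c ⊞ c ⊞ d(l, c, l) ⊞ l, b ⊞ c ⊞ h(c, c, j) ⊞ j ⊞ l) ⊞ d(b ⊞ b ⊞ h(b, b, j) ⊞ j ⊞ l ⊞ l, b ⊞ h(l, l, j) ⊞ j ⊞ l, b) ⊞ d(c ⊞ j, b ⊞ c ⊞ j ⊞ j, j ⊞ j ⊞ l) ⊞ d(d(l, c, j), c ⊞ j, b ⊞ b) ⊞ d(h(b, l, b), b ⊞ l, c ⊞ j) ⊞ l)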